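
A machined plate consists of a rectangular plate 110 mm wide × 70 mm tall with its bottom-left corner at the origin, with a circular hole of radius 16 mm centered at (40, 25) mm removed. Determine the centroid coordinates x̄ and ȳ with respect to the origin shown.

plate: A = 110 × 70 = 7700.00, centroid at (55.00, 35.00).
hole: A = −π·16² = -804.25, centroid at (40.00, 25.00).
ΣA = 6895.75 mm²
ΣAx̄ = (7700.00)(55.00) + (-804.25)(40.00) = 391330.09 mm³
ΣAȳ = (7700.00)(35.00) + (-804.25)(25.00) = 249393.81 mm³
x̄ = 391330.09 / 6895.75 = 56.75 mm
ȳ = 249393.81 / 6895.75 = 36.17 mm

x̄ = 56.75 mm, ȳ = 36.17 mm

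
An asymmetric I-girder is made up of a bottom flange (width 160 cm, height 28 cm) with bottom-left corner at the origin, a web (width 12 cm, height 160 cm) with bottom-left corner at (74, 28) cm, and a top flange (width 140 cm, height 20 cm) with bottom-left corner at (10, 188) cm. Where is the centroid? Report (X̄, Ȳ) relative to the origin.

bottom flange: A = 160 × 28 = 4480.00, centroid at (80.00, 14.00).
web: A = 12 × 160 = 1920.00, centroid at (80.00, 108.00).
top flange: A = 140 × 20 = 2800.00, centroid at (80.00, 198.00).
ΣA = 9200.00 cm²
ΣAX̄ = (4480.00)(80.00) + (1920.00)(80.00) + (2800.00)(80.00) = 736000.00 cm³
ΣAȲ = (4480.00)(14.00) + (1920.00)(108.00) + (2800.00)(198.00) = 824480.00 cm³
X̄ = 736000.00 / 9200.00 = 80.00 cm
Ȳ = 824480.00 / 9200.00 = 89.62 cm

X̄ = 80.00 cm, Ȳ = 89.62 cm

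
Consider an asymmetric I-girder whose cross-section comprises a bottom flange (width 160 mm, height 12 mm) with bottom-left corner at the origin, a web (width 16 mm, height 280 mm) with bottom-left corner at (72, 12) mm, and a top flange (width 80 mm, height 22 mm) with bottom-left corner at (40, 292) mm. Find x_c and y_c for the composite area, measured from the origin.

x_c = 80.00 mm, y_c = 150.22 mm

Part | A | x̄ᵢ | ȳᵢ | A·x̄ᵢ | A·ȳᵢ
bottom flange | 1920.00 | 80.00 | 6.00 | 153600.00 | 11520.00
web | 4480.00 | 80.00 | 152.00 | 358400.00 | 680960.00
top flange | 1760.00 | 80.00 | 303.00 | 140800.00 | 533280.00
Σ | 8160.00 |  |  | 652800.00 | 1225760.00
x_c = 652800.00 / 8160.00 = 80.00 mm
y_c = 1225760.00 / 8160.00 = 150.22 mm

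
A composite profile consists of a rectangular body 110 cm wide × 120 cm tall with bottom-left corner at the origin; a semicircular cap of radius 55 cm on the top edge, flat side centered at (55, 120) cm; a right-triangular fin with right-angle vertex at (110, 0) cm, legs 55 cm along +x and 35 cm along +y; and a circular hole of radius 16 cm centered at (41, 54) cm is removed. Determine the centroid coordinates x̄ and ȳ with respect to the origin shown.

x̄ = 59.52 cm, ȳ = 79.57 cm

rectangular body: A = 110 × 120 = 13200.00, centroid at (55.00, 60.00).
semicircular top: A = ½π·55² = 4751.66, centroid at (55.00, 143.34).
triangular fin: A = ½·55·35 = 962.50, centroid at (128.33, 11.67).
hole: A = −π·16² = -804.25, centroid at (41.00, 54.00).
ΣA = 18109.91 cm², ΣAx̄ = 1077887.92 cm³, ΣAȳ = 1440915.52 cm³.
x̄ = 1077887.92/18109.91 = 59.52 cm; ȳ = 1440915.52/18109.91 = 79.57 cm.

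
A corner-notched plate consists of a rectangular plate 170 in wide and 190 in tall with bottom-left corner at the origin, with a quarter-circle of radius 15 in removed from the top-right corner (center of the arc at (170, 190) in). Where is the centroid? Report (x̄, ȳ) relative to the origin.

x̄ = 84.57 in, ȳ = 94.51 in

Part | A | x̄ᵢ | ȳᵢ | A·x̄ᵢ | A·ȳᵢ
plate | 32300.00 | 85.00 | 95.00 | 2745500.00 | 3068500.00
removed quarter-circle | -176.71 | 163.63 | 183.63 | -28916.48 | -32450.77
Σ | 32123.29 |  |  | 2716583.52 | 3036049.23
x̄ = 2716583.52 / 32123.29 = 84.57 in
ȳ = 3036049.23 / 32123.29 = 94.51 in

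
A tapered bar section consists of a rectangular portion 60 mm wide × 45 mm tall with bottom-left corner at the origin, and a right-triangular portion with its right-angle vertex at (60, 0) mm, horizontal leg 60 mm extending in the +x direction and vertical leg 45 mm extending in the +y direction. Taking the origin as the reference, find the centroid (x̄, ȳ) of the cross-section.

rectangular portion: A = 60 × 45 = 2700.00, centroid at (30.00, 22.50).
triangular portion: A = ½·60·45 = 1350.00, centroid at (80.00, 15.00).
ΣA = 4050.00 mm²
ΣAx̄ = (2700.00)(30.00) + (1350.00)(80.00) = 189000.00 mm³
ΣAȳ = (2700.00)(22.50) + (1350.00)(15.00) = 81000.00 mm³
x̄ = 189000.00 / 4050.00 = 46.67 mm
ȳ = 81000.00 / 4050.00 = 20.00 mm

x̄ = 46.67 mm, ȳ = 20.00 mm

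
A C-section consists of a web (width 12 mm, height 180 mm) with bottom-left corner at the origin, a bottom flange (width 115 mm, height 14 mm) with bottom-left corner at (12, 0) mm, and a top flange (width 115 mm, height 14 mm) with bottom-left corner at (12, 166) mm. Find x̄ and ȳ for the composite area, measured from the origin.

web: A = 12 × 180 = 2160.00, centroid at (6.00, 90.00).
bottom flange: A = 115 × 14 = 1610.00, centroid at (69.50, 7.00).
top flange: A = 115 × 14 = 1610.00, centroid at (69.50, 173.00).
ΣA = 5380.00 mm²
ΣAx̄ = (2160.00)(6.00) + (1610.00)(69.50) + (1610.00)(69.50) = 236750.00 mm³
ΣAȳ = (2160.00)(90.00) + (1610.00)(7.00) + (1610.00)(173.00) = 484200.00 mm³
x̄ = 236750.00 / 5380.00 = 44.01 mm
ȳ = 484200.00 / 5380.00 = 90.00 mm

x̄ = 44.01 mm, ȳ = 90.00 mm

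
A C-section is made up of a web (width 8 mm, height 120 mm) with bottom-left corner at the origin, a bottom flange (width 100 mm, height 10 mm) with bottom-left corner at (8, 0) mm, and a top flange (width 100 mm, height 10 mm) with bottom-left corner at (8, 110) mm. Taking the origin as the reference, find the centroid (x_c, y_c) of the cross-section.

web: A = 8 × 120 = 960.00, centroid at (4.00, 60.00).
bottom flange: A = 100 × 10 = 1000.00, centroid at (58.00, 5.00).
top flange: A = 100 × 10 = 1000.00, centroid at (58.00, 115.00).
ΣA = 2960.00 mm², ΣAx_c = 119840.00 mm³, ΣAy_c = 177600.00 mm³.
x_c = 119840.00/2960.00 = 40.49 mm; y_c = 177600.00/2960.00 = 60.00 mm.

x_c = 40.49 mm, y_c = 60.00 mm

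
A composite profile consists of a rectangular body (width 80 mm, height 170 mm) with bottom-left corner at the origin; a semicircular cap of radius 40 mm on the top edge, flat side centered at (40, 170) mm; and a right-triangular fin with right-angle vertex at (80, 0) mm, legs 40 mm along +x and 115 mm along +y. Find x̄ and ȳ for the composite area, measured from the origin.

x̄ = 46.66 mm, ȳ = 93.09 mm

rectangular body: A = 80 × 170 = 13600.00, centroid at (40.00, 85.00).
semicircular top: A = ½π·40² = 2513.27, centroid at (40.00, 186.98).
triangular fin: A = ½·40·115 = 2300.00, centroid at (93.33, 38.33).
ΣA = 18413.27 mm²
ΣAx̄ = (13600.00)(40.00) + (2513.27)(40.00) + (2300.00)(93.33) = 859197.63 mm³
ΣAȳ = (13600.00)(85.00) + (2513.27)(186.98) + (2300.00)(38.33) = 1714089.93 mm³
x̄ = 859197.63 / 18413.27 = 46.66 mm
ȳ = 1714089.93 / 18413.27 = 93.09 mm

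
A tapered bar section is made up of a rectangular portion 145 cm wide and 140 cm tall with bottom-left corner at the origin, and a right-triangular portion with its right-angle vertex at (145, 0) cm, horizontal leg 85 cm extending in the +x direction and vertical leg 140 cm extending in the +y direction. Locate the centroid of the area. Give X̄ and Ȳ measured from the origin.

rectangular portion: A = 145 × 140 = 20300.00, centroid at (72.50, 70.00).
triangular portion: A = ½·85·140 = 5950.00, centroid at (173.33, 46.67).
ΣA = 26250.00 cm²
ΣAX̄ = (20300.00)(72.50) + (5950.00)(173.33) = 2503083.33 cm³
ΣAȲ = (20300.00)(70.00) + (5950.00)(46.67) = 1698666.67 cm³
X̄ = 2503083.33 / 26250.00 = 95.36 cm
Ȳ = 1698666.67 / 26250.00 = 64.71 cm

X̄ = 95.36 cm, Ȳ = 64.71 cm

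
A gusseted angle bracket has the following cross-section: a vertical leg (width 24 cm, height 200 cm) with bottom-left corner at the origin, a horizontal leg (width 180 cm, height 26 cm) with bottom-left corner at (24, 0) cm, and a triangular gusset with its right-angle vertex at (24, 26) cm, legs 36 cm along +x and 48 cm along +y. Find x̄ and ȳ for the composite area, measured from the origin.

x̄ = 60.15 cm, ȳ = 55.79 cm

Part | A | x̄ᵢ | ȳᵢ | A·x̄ᵢ | A·ȳᵢ
vertical leg | 4800.00 | 12.00 | 100.00 | 57600.00 | 480000.00
horizontal leg | 4680.00 | 114.00 | 13.00 | 533520.00 | 60840.00
gusset | 864.00 | 36.00 | 42.00 | 31104.00 | 36288.00
Σ | 10344.00 |  |  | 622224.00 | 577128.00
x̄ = 622224.00 / 10344.00 = 60.15 cm
ȳ = 577128.00 / 10344.00 = 55.79 cm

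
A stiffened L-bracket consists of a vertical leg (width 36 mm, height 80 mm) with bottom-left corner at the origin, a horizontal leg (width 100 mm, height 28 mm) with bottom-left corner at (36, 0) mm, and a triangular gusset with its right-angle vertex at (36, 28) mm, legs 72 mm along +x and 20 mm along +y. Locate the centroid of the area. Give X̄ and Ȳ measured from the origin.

Part | A | x̄ᵢ | ȳᵢ | A·x̄ᵢ | A·ȳᵢ
vertical leg | 2880.00 | 18.00 | 40.00 | 51840.00 | 115200.00
horizontal leg | 2800.00 | 86.00 | 14.00 | 240800.00 | 39200.00
gusset | 720.00 | 60.00 | 34.67 | 43200.00 | 24960.00
Σ | 6400.00 |  |  | 335840.00 | 179360.00
X̄ = 335840.00 / 6400.00 = 52.48 mm
Ȳ = 179360.00 / 6400.00 = 28.02 mm

X̄ = 52.48 mm, Ȳ = 28.02 mm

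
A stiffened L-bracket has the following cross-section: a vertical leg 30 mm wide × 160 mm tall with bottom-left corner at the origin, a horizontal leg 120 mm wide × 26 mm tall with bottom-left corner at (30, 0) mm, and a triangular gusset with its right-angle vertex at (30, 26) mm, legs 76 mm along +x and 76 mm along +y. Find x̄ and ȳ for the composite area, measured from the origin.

Part | A | x̄ᵢ | ȳᵢ | A·x̄ᵢ | A·ȳᵢ
vertical leg | 4800.00 | 15.00 | 80.00 | 72000.00 | 384000.00
horizontal leg | 3120.00 | 90.00 | 13.00 | 280800.00 | 40560.00
gusset | 2888.00 | 55.33 | 51.33 | 159802.67 | 148250.67
Σ | 10808.00 |  |  | 512602.67 | 572810.67
x̄ = 512602.67 / 10808.00 = 47.43 mm
ȳ = 572810.67 / 10808.00 = 53.00 mm

x̄ = 47.43 mm, ȳ = 53.00 mm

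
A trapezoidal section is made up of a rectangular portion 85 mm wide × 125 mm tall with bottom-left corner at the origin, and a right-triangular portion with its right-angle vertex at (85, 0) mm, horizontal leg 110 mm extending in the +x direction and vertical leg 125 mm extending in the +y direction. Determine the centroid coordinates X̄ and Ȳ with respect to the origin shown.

Part | A | x̄ᵢ | ȳᵢ | A·x̄ᵢ | A·ȳᵢ
rectangular portion | 10625.00 | 42.50 | 62.50 | 451562.50 | 664062.50
triangular portion | 6875.00 | 121.67 | 41.67 | 836458.33 | 286458.33
Σ | 17500.00 |  |  | 1288020.83 | 950520.83
X̄ = 1288020.83 / 17500.00 = 73.60 mm
Ȳ = 950520.83 / 17500.00 = 54.32 mm

X̄ = 73.60 mm, Ȳ = 54.32 mm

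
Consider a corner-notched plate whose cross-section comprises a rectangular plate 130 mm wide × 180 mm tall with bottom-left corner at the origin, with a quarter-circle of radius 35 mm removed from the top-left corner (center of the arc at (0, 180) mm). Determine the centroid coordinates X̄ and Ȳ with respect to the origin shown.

X̄ = 67.15 mm, Ȳ = 86.78 mm

plate: A = 130 × 180 = 23400.00, centroid at (65.00, 90.00).
removed quarter-circle: A = −¼π·35² = -962.11, centroid at (14.85, 165.15).
ΣA = 22437.89 mm², ΣAX̄ = 1506708.33 mm³, ΣAȲ = 1947111.37 mm³.
X̄ = 1506708.33/22437.89 = 67.15 mm; Ȳ = 1947111.37/22437.89 = 86.78 mm.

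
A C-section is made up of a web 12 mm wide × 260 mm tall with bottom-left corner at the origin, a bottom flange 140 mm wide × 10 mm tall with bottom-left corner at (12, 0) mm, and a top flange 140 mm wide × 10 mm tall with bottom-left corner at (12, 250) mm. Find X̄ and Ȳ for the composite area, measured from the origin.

Part | A | x̄ᵢ | ȳᵢ | A·x̄ᵢ | A·ȳᵢ
web | 3120.00 | 6.00 | 130.00 | 18720.00 | 405600.00
bottom flange | 1400.00 | 82.00 | 5.00 | 114800.00 | 7000.00
top flange | 1400.00 | 82.00 | 255.00 | 114800.00 | 357000.00
Σ | 5920.00 |  |  | 248320.00 | 769600.00
X̄ = 248320.00 / 5920.00 = 41.95 mm
Ȳ = 769600.00 / 5920.00 = 130.00 mm

X̄ = 41.95 mm, Ȳ = 130.00 mm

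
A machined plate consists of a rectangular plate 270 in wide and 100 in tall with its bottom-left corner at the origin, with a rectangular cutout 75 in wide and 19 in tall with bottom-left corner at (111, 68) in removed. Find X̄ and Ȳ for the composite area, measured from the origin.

Part | A | x̄ᵢ | ȳᵢ | A·x̄ᵢ | A·ȳᵢ
plate | 27000.00 | 135.00 | 50.00 | 3645000.00 | 1350000.00
hole | -1425.00 | 148.50 | 77.50 | -211612.50 | -110437.50
Σ | 25575.00 |  |  | 3433387.50 | 1239562.50
X̄ = 3433387.50 / 25575.00 = 134.25 in
Ȳ = 1239562.50 / 25575.00 = 48.47 in

X̄ = 134.25 in, Ȳ = 48.47 in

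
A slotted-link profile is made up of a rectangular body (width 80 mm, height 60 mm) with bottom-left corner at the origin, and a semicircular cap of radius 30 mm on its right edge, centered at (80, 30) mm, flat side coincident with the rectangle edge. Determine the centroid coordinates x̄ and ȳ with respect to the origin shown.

x̄ = 52.00 mm, ȳ = 30.00 mm

Part | A | x̄ᵢ | ȳᵢ | A·x̄ᵢ | A·ȳᵢ
rectangular body | 4800.00 | 40.00 | 30.00 | 192000.00 | 144000.00
semicircular end | 1413.72 | 92.73 | 30.00 | 131097.34 | 42411.50
Σ | 6213.72 |  |  | 323097.34 | 186411.50
x̄ = 323097.34 / 6213.72 = 52.00 mm
ȳ = 186411.50 / 6213.72 = 30.00 mm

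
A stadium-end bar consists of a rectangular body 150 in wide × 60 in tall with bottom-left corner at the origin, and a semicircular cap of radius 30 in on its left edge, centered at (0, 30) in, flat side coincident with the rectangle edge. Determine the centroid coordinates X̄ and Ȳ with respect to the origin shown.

rectangular body: A = 150 × 60 = 9000.00, centroid at (75.00, 30.00).
semicircular end: A = ½π·30² = 1413.72, centroid at (-12.73, 30.00).
ΣA = 10413.72 in²
ΣAX̄ = (9000.00)(75.00) + (1413.72)(-12.73) = 657000.00 in³
ΣAȲ = (9000.00)(30.00) + (1413.72)(30.00) = 312411.50 in³
X̄ = 657000.00 / 10413.72 = 63.09 in
Ȳ = 312411.50 / 10413.72 = 30.00 in

X̄ = 63.09 in, Ȳ = 30.00 in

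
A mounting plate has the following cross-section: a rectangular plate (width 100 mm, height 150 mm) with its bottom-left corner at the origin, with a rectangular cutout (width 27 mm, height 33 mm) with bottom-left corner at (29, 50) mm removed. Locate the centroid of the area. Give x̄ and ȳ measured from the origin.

Part | A | x̄ᵢ | ȳᵢ | A·x̄ᵢ | A·ȳᵢ
plate | 15000.00 | 50.00 | 75.00 | 750000.00 | 1125000.00
hole | -891.00 | 42.50 | 66.50 | -37867.50 | -59251.50
Σ | 14109.00 |  |  | 712132.50 | 1065748.50
x̄ = 712132.50 / 14109.00 = 50.47 mm
ȳ = 1065748.50 / 14109.00 = 75.54 mm

x̄ = 50.47 mm, ȳ = 75.54 mm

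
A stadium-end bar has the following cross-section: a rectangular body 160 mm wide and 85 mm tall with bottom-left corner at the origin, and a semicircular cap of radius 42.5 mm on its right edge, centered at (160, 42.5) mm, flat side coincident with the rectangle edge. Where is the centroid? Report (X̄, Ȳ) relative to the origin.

X̄ = 96.92 mm, Ȳ = 42.50 mm

rectangular body: A = 160 × 85 = 13600.00, centroid at (80.00, 42.50).
semicircular end: A = ½π·42.5² = 2837.25, centroid at (178.04, 42.50).
ΣA = 16437.25 mm², ΣAX̄ = 1593137.22 mm³, ΣAȲ = 698583.16 mm³.
X̄ = 1593137.22/16437.25 = 96.92 mm; Ȳ = 698583.16/16437.25 = 42.50 mm.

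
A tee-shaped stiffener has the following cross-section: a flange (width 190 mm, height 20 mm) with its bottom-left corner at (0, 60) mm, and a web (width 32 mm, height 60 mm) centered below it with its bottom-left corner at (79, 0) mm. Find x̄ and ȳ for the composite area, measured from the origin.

x̄ = 95.00 mm, ȳ = 56.57 mm

web: A = 32 × 60 = 1920.00, centroid at (95.00, 30.00).
flange: A = 190 × 20 = 3800.00, centroid at (95.00, 70.00).
ΣA = 5720.00 mm², ΣAx̄ = 543400.00 mm³, ΣAȳ = 323600.00 mm³.
x̄ = 543400.00/5720.00 = 95.00 mm; ȳ = 323600.00/5720.00 = 56.57 mm.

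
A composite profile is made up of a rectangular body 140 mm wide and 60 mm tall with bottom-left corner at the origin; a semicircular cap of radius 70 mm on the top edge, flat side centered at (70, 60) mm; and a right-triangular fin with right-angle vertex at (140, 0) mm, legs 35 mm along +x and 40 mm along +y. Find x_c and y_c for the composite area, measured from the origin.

Part | A | x̄ᵢ | ȳᵢ | A·x̄ᵢ | A·ȳᵢ
rectangular body | 8400.00 | 70.00 | 30.00 | 588000.00 | 252000.00
semicircular top | 7696.90 | 70.00 | 89.71 | 538783.14 | 690480.79
triangular fin | 700.00 | 151.67 | 13.33 | 106166.67 | 9333.33
Σ | 16796.90 |  |  | 1232949.81 | 951814.12
x_c = 1232949.81 / 16796.90 = 73.40 mm
y_c = 951814.12 / 16796.90 = 56.67 mm

x_c = 73.40 mm, y_c = 56.67 mm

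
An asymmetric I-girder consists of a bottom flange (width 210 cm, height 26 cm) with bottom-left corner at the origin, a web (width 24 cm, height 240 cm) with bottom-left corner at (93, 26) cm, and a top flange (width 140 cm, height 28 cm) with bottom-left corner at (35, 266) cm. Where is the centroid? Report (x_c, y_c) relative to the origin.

x_c = 105.00 cm, y_c = 132.73 cm

bottom flange: A = 210 × 26 = 5460.00, centroid at (105.00, 13.00).
web: A = 24 × 240 = 5760.00, centroid at (105.00, 146.00).
top flange: A = 140 × 28 = 3920.00, centroid at (105.00, 280.00).
ΣA = 15140.00 cm²
ΣAx_c = (5460.00)(105.00) + (5760.00)(105.00) + (3920.00)(105.00) = 1589700.00 cm³
ΣAy_c = (5460.00)(13.00) + (5760.00)(146.00) + (3920.00)(280.00) = 2009540.00 cm³
x_c = 1589700.00 / 15140.00 = 105.00 cm
y_c = 2009540.00 / 15140.00 = 132.73 cm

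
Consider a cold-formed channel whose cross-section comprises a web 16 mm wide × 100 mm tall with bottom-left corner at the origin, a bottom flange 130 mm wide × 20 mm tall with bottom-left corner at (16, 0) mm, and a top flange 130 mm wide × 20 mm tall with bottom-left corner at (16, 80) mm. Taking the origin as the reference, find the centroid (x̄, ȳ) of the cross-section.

web: A = 16 × 100 = 1600.00, centroid at (8.00, 50.00).
bottom flange: A = 130 × 20 = 2600.00, centroid at (81.00, 10.00).
top flange: A = 130 × 20 = 2600.00, centroid at (81.00, 90.00).
ΣA = 6800.00 mm², ΣAx̄ = 434000.00 mm³, ΣAȳ = 340000.00 mm³.
x̄ = 434000.00/6800.00 = 63.82 mm; ȳ = 340000.00/6800.00 = 50.00 mm.

x̄ = 63.82 mm, ȳ = 50.00 mm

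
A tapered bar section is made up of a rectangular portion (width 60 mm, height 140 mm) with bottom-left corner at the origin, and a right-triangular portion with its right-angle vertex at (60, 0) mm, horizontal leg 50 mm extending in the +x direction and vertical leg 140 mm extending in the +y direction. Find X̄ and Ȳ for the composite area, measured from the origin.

Part | A | x̄ᵢ | ȳᵢ | A·x̄ᵢ | A·ȳᵢ
rectangular portion | 8400.00 | 30.00 | 70.00 | 252000.00 | 588000.00
triangular portion | 3500.00 | 76.67 | 46.67 | 268333.33 | 163333.33
Σ | 11900.00 |  |  | 520333.33 | 751333.33
X̄ = 520333.33 / 11900.00 = 43.73 mm
Ȳ = 751333.33 / 11900.00 = 63.14 mm

X̄ = 43.73 mm, Ȳ = 63.14 mm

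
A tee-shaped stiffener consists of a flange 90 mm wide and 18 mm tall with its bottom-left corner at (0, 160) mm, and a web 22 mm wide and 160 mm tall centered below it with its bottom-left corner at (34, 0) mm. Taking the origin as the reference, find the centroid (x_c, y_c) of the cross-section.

x_c = 45.00 mm, y_c = 108.05 mm

web: A = 22 × 160 = 3520.00, centroid at (45.00, 80.00).
flange: A = 90 × 18 = 1620.00, centroid at (45.00, 169.00).
ΣA = 5140.00 mm²
ΣAx_c = (3520.00)(45.00) + (1620.00)(45.00) = 231300.00 mm³
ΣAy_c = (3520.00)(80.00) + (1620.00)(169.00) = 555380.00 mm³
x_c = 231300.00 / 5140.00 = 45.00 mm
y_c = 555380.00 / 5140.00 = 108.05 mm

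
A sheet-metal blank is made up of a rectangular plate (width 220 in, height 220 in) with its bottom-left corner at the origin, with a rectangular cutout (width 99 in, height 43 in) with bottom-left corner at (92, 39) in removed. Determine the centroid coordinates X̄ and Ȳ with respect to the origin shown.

Part | A | x̄ᵢ | ȳᵢ | A·x̄ᵢ | A·ȳᵢ
plate | 48400.00 | 110.00 | 110.00 | 5324000.00 | 5324000.00
hole | -4257.00 | 141.50 | 60.50 | -602365.50 | -257548.50
Σ | 44143.00 |  |  | 4721634.50 | 5066451.50
X̄ = 4721634.50 / 44143.00 = 106.96 in
Ȳ = 5066451.50 / 44143.00 = 114.77 in

X̄ = 106.96 in, Ȳ = 114.77 in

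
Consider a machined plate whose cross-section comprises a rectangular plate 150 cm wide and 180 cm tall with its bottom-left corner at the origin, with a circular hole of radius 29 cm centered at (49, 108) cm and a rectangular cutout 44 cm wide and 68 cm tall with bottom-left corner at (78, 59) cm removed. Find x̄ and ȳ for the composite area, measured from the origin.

Part | A | x̄ᵢ | ȳᵢ | A·x̄ᵢ | A·ȳᵢ
plate | 27000.00 | 75.00 | 90.00 | 2025000.00 | 2430000.00
hole 1 | -2642.08 | 49.00 | 108.00 | -129461.89 | -285344.58
hole 2 | -2992.00 | 100.00 | 93.00 | -299200.00 | -278256.00
Σ | 21365.92 |  |  | 1596338.11 | 1866399.42
x̄ = 1596338.11 / 21365.92 = 74.71 cm
ȳ = 1866399.42 / 21365.92 = 87.35 cm

x̄ = 74.71 cm, ȳ = 87.35 cm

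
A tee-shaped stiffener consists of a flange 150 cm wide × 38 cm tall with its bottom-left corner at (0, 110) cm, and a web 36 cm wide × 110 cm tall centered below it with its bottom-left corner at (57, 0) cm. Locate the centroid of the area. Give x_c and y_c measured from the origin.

x_c = 75.00 cm, y_c = 98.66 cm

web: A = 36 × 110 = 3960.00, centroid at (75.00, 55.00).
flange: A = 150 × 38 = 5700.00, centroid at (75.00, 129.00).
ΣA = 9660.00 cm²
ΣAx_c = (3960.00)(75.00) + (5700.00)(75.00) = 724500.00 cm³
ΣAy_c = (3960.00)(55.00) + (5700.00)(129.00) = 953100.00 cm³
x_c = 724500.00 / 9660.00 = 75.00 cm
y_c = 953100.00 / 9660.00 = 98.66 cm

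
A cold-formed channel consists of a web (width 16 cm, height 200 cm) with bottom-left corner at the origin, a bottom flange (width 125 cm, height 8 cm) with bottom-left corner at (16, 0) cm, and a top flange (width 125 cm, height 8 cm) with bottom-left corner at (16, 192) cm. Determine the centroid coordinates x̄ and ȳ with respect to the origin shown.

web: A = 16 × 200 = 3200.00, centroid at (8.00, 100.00).
bottom flange: A = 125 × 8 = 1000.00, centroid at (78.50, 4.00).
top flange: A = 125 × 8 = 1000.00, centroid at (78.50, 196.00).
ΣA = 5200.00 cm²
ΣAx̄ = (3200.00)(8.00) + (1000.00)(78.50) + (1000.00)(78.50) = 182600.00 cm³
ΣAȳ = (3200.00)(100.00) + (1000.00)(4.00) + (1000.00)(196.00) = 520000.00 cm³
x̄ = 182600.00 / 5200.00 = 35.12 cm
ȳ = 520000.00 / 5200.00 = 100.00 cm

x̄ = 35.12 cm, ȳ = 100.00 cm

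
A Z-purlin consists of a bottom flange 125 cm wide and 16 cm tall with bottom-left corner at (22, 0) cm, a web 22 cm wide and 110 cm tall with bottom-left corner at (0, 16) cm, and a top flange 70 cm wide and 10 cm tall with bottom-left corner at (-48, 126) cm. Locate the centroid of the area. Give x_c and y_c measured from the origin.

bottom flange: A = 125 × 16 = 2000.00, centroid at (84.50, 8.00).
web: A = 22 × 110 = 2420.00, centroid at (11.00, 71.00).
top flange: A = 70 × 10 = 700.00, centroid at (-13.00, 131.00).
ΣA = 5120.00 cm²
ΣAx_c = (2000.00)(84.50) + (2420.00)(11.00) + (700.00)(-13.00) = 186520.00 cm³
ΣAy_c = (2000.00)(8.00) + (2420.00)(71.00) + (700.00)(131.00) = 279520.00 cm³
x_c = 186520.00 / 5120.00 = 36.43 cm
y_c = 279520.00 / 5120.00 = 54.59 cm

x_c = 36.43 cm, y_c = 54.59 cm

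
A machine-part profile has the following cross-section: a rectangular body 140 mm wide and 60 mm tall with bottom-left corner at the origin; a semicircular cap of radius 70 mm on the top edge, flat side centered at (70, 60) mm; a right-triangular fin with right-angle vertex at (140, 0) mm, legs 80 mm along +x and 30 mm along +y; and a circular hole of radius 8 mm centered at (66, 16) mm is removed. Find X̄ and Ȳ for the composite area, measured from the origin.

rectangular body: A = 140 × 60 = 8400.00, centroid at (70.00, 30.00).
semicircular top: A = ½π·70² = 7696.90, centroid at (70.00, 89.71).
triangular fin: A = ½·80·30 = 1200.00, centroid at (166.67, 10.00).
hole: A = −π·8² = -201.06, centroid at (66.00, 16.00).
ΣA = 17095.84 mm²
ΣAX̄ = (8400.00)(70.00) + (7696.90)(70.00) + (1200.00)(166.67) + (-201.06)(66.00) = 1313513.05 mm³
ΣAȲ = (8400.00)(30.00) + (7696.90)(89.71) + (1200.00)(10.00) + (-201.06)(16.00) = 951263.80 mm³
X̄ = 1313513.05 / 17095.84 = 76.83 mm
Ȳ = 951263.80 / 17095.84 = 55.64 mm

X̄ = 76.83 mm, Ȳ = 55.64 mm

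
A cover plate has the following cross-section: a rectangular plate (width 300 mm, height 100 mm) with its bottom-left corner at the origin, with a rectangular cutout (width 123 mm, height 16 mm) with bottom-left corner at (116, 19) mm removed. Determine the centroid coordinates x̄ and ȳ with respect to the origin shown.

x̄ = 148.07 mm, ȳ = 51.61 mm

Part | A | x̄ᵢ | ȳᵢ | A·x̄ᵢ | A·ȳᵢ
plate | 30000.00 | 150.00 | 50.00 | 4500000.00 | 1500000.00
hole | -1968.00 | 177.50 | 27.00 | -349320.00 | -53136.00
Σ | 28032.00 |  |  | 4150680.00 | 1446864.00
x̄ = 4150680.00 / 28032.00 = 148.07 mm
ȳ = 1446864.00 / 28032.00 = 51.61 mm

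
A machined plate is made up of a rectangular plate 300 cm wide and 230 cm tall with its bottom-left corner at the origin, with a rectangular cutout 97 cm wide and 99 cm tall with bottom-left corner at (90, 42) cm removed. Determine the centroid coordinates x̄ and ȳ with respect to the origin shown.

Part | A | x̄ᵢ | ȳᵢ | A·x̄ᵢ | A·ȳᵢ
plate | 69000.00 | 150.00 | 115.00 | 10350000.00 | 7935000.00
hole | -9603.00 | 138.50 | 91.50 | -1330015.50 | -878674.50
Σ | 59397.00 |  |  | 9019984.50 | 7056325.50
x̄ = 9019984.50 / 59397.00 = 151.86 cm
ȳ = 7056325.50 / 59397.00 = 118.80 cm

x̄ = 151.86 cm, ȳ = 118.80 cm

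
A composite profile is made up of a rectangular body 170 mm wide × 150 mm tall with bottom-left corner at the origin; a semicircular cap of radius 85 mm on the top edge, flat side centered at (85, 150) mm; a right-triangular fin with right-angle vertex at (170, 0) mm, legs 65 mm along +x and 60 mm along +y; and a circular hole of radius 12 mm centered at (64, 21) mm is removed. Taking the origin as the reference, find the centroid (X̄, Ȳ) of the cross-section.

X̄ = 90.67 mm, Ȳ = 105.71 mm

rectangular body: A = 170 × 150 = 25500.00, centroid at (85.00, 75.00).
semicircular top: A = ½π·85² = 11349.00, centroid at (85.00, 186.08).
triangular fin: A = ½·65·60 = 1950.00, centroid at (191.67, 20.00).
hole: A = −π·12² = -452.39, centroid at (64.00, 21.00).
ΣA = 38346.61 mm²
ΣAX̄ = (25500.00)(85.00) + (11349.00)(85.00) + (1950.00)(191.67) + (-452.39)(64.00) = 3476962.38 mm³
ΣAȲ = (25500.00)(75.00) + (11349.00)(186.08) + (1950.00)(20.00) + (-452.39)(21.00) = 4053767.01 mm³
X̄ = 3476962.38 / 38346.61 = 90.67 mm
Ȳ = 4053767.01 / 38346.61 = 105.71 mm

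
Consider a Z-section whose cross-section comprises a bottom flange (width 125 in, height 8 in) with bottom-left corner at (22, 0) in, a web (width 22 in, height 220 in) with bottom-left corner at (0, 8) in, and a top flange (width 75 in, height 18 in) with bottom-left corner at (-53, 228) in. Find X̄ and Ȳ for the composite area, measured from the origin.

bottom flange: A = 125 × 8 = 1000.00, centroid at (84.50, 4.00).
web: A = 22 × 220 = 4840.00, centroid at (11.00, 118.00).
top flange: A = 75 × 18 = 1350.00, centroid at (-15.50, 237.00).
ΣA = 7190.00 in²
ΣAX̄ = (1000.00)(84.50) + (4840.00)(11.00) + (1350.00)(-15.50) = 116815.00 in³
ΣAȲ = (1000.00)(4.00) + (4840.00)(118.00) + (1350.00)(237.00) = 895070.00 in³
X̄ = 116815.00 / 7190.00 = 16.25 in
Ȳ = 895070.00 / 7190.00 = 124.49 in

X̄ = 16.25 in, Ȳ = 124.49 in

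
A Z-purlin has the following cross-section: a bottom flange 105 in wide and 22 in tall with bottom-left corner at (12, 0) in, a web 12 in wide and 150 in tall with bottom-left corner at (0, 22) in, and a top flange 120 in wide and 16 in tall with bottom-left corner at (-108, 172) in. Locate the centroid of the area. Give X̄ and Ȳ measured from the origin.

Part | A | x̄ᵢ | ȳᵢ | A·x̄ᵢ | A·ȳᵢ
bottom flange | 2310.00 | 64.50 | 11.00 | 148995.00 | 25410.00
web | 1800.00 | 6.00 | 97.00 | 10800.00 | 174600.00
top flange | 1920.00 | -48.00 | 180.00 | -92160.00 | 345600.00
Σ | 6030.00 |  |  | 67635.00 | 545610.00
X̄ = 67635.00 / 6030.00 = 11.22 in
Ȳ = 545610.00 / 6030.00 = 90.48 in

X̄ = 11.22 in, Ȳ = 90.48 in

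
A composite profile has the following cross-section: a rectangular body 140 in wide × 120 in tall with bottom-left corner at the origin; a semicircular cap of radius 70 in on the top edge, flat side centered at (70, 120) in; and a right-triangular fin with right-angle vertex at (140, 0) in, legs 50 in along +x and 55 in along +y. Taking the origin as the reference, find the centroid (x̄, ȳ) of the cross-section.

Part | A | x̄ᵢ | ȳᵢ | A·x̄ᵢ | A·ȳᵢ
rectangular body | 16800.00 | 70.00 | 60.00 | 1176000.00 | 1008000.00
semicircular top | 7696.90 | 70.00 | 149.71 | 538783.14 | 1152294.91
triangular fin | 1375.00 | 156.67 | 18.33 | 215416.67 | 25208.33
Σ | 25871.90 |  |  | 1930199.81 | 2185503.24
x̄ = 1930199.81 / 25871.90 = 74.61 in
ȳ = 2185503.24 / 25871.90 = 84.47 in

x̄ = 74.61 in, ȳ = 84.47 in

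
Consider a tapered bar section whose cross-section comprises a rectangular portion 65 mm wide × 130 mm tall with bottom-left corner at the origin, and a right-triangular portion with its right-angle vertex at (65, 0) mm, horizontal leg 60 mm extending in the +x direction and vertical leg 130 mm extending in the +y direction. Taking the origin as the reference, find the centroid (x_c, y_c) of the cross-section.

rectangular portion: A = 65 × 130 = 8450.00, centroid at (32.50, 65.00).
triangular portion: A = ½·60·130 = 3900.00, centroid at (85.00, 43.33).
ΣA = 12350.00 mm²
ΣAx_c = (8450.00)(32.50) + (3900.00)(85.00) = 606125.00 mm³
ΣAy_c = (8450.00)(65.00) + (3900.00)(43.33) = 718250.00 mm³
x_c = 606125.00 / 12350.00 = 49.08 mm
y_c = 718250.00 / 12350.00 = 58.16 mm

x_c = 49.08 mm, y_c = 58.16 mm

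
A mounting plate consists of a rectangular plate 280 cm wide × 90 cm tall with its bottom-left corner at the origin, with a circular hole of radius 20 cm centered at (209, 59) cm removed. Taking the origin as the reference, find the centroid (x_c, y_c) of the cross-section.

plate: A = 280 × 90 = 25200.00, centroid at (140.00, 45.00).
hole: A = −π·20² = -1256.64, centroid at (209.00, 59.00).
ΣA = 23943.36 cm², ΣAx_c = 3265362.85 cm³, ΣAy_c = 1059858.41 cm³.
x_c = 3265362.85/23943.36 = 136.38 cm; y_c = 1059858.41/23943.36 = 44.27 cm.

x_c = 136.38 cm, y_c = 44.27 cm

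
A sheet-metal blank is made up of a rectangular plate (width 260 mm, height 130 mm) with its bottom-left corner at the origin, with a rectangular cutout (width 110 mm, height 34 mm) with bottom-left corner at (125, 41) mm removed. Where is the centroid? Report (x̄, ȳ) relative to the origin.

plate: A = 260 × 130 = 33800.00, centroid at (130.00, 65.00).
hole: A = −(110 × 34) = -3740.00, centroid at (180.00, 58.00).
ΣA = 30060.00 mm²
ΣAx̄ = (33800.00)(130.00) + (-3740.00)(180.00) = 3720800.00 mm³
ΣAȳ = (33800.00)(65.00) + (-3740.00)(58.00) = 1980080.00 mm³
x̄ = 3720800.00 / 30060.00 = 123.78 mm
ȳ = 1980080.00 / 30060.00 = 65.87 mm

x̄ = 123.78 mm, ȳ = 65.87 mm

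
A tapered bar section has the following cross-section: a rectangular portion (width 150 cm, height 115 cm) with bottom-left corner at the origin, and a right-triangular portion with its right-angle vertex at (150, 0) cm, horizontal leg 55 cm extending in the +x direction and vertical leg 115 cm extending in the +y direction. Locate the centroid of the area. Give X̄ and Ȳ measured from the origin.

Part | A | x̄ᵢ | ȳᵢ | A·x̄ᵢ | A·ȳᵢ
rectangular portion | 17250.00 | 75.00 | 57.50 | 1293750.00 | 991875.00
triangular portion | 3162.50 | 168.33 | 38.33 | 532354.17 | 121229.17
Σ | 20412.50 |  |  | 1826104.17 | 1113104.17
X̄ = 1826104.17 / 20412.50 = 89.46 cm
Ȳ = 1113104.17 / 20412.50 = 54.53 cm

X̄ = 89.46 cm, Ȳ = 54.53 cm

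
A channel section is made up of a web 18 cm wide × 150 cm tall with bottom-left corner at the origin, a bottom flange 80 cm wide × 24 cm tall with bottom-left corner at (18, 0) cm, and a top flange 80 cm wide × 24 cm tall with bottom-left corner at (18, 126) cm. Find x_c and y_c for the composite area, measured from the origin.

web: A = 18 × 150 = 2700.00, centroid at (9.00, 75.00).
bottom flange: A = 80 × 24 = 1920.00, centroid at (58.00, 12.00).
top flange: A = 80 × 24 = 1920.00, centroid at (58.00, 138.00).
ΣA = 6540.00 cm²
ΣAx_c = (2700.00)(9.00) + (1920.00)(58.00) + (1920.00)(58.00) = 247020.00 cm³
ΣAy_c = (2700.00)(75.00) + (1920.00)(12.00) + (1920.00)(138.00) = 490500.00 cm³
x_c = 247020.00 / 6540.00 = 37.77 cm
y_c = 490500.00 / 6540.00 = 75.00 cm

x_c = 37.77 cm, y_c = 75.00 cm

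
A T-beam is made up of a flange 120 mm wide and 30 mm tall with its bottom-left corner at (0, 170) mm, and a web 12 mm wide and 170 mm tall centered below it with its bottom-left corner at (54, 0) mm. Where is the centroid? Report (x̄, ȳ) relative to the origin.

x̄ = 60.00 mm, ȳ = 148.83 mm

Part | A | x̄ᵢ | ȳᵢ | A·x̄ᵢ | A·ȳᵢ
web | 2040.00 | 60.00 | 85.00 | 122400.00 | 173400.00
flange | 3600.00 | 60.00 | 185.00 | 216000.00 | 666000.00
Σ | 5640.00 |  |  | 338400.00 | 839400.00
x̄ = 338400.00 / 5640.00 = 60.00 mm
ȳ = 839400.00 / 5640.00 = 148.83 mm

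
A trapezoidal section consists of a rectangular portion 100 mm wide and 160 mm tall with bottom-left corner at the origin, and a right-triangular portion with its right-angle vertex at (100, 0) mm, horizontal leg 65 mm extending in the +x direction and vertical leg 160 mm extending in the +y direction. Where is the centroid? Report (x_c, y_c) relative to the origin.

rectangular portion: A = 100 × 160 = 16000.00, centroid at (50.00, 80.00).
triangular portion: A = ½·65·160 = 5200.00, centroid at (121.67, 53.33).
ΣA = 21200.00 mm², ΣAx_c = 1432666.67 mm³, ΣAy_c = 1557333.33 mm³.
x_c = 1432666.67/21200.00 = 67.58 mm; y_c = 1557333.33/21200.00 = 73.46 mm.

x_c = 67.58 mm, y_c = 73.46 mm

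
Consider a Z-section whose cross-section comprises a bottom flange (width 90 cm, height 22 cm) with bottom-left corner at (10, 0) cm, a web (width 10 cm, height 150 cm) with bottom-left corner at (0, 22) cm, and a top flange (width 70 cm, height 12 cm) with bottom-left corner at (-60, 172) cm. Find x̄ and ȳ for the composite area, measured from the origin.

bottom flange: A = 90 × 22 = 1980.00, centroid at (55.00, 11.00).
web: A = 10 × 150 = 1500.00, centroid at (5.00, 97.00).
top flange: A = 70 × 12 = 840.00, centroid at (-25.00, 178.00).
ΣA = 4320.00 cm²
ΣAx̄ = (1980.00)(55.00) + (1500.00)(5.00) + (840.00)(-25.00) = 95400.00 cm³
ΣAȳ = (1980.00)(11.00) + (1500.00)(97.00) + (840.00)(178.00) = 316800.00 cm³
x̄ = 95400.00 / 4320.00 = 22.08 cm
ȳ = 316800.00 / 4320.00 = 73.33 cm

x̄ = 22.08 cm, ȳ = 73.33 cm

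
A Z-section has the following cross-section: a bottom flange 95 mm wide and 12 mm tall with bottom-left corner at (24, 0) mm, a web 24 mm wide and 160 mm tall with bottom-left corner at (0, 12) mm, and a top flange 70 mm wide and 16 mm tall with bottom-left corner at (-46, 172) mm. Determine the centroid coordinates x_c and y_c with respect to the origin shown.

Part | A | x̄ᵢ | ȳᵢ | A·x̄ᵢ | A·ȳᵢ
bottom flange | 1140.00 | 71.50 | 6.00 | 81510.00 | 6840.00
web | 3840.00 | 12.00 | 92.00 | 46080.00 | 353280.00
top flange | 1120.00 | -11.00 | 180.00 | -12320.00 | 201600.00
Σ | 6100.00 |  |  | 115270.00 | 561720.00
x_c = 115270.00 / 6100.00 = 18.90 mm
y_c = 561720.00 / 6100.00 = 92.09 mm

x_c = 18.90 mm, y_c = 92.09 mm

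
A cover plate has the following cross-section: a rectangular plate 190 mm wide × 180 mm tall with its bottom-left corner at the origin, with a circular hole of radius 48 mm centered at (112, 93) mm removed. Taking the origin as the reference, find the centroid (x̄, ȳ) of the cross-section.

x̄ = 90.44 mm, ȳ = 89.19 mm

plate: A = 190 × 180 = 34200.00, centroid at (95.00, 90.00).
hole: A = −π·48² = -7238.23, centroid at (112.00, 93.00).
ΣA = 26961.77 mm²
ΣAx̄ = (34200.00)(95.00) + (-7238.23)(112.00) = 2438318.30 mm³
ΣAȳ = (34200.00)(90.00) + (-7238.23)(93.00) = 2404844.66 mm³
x̄ = 2438318.30 / 26961.77 = 90.44 mm
ȳ = 2404844.66 / 26961.77 = 89.19 mm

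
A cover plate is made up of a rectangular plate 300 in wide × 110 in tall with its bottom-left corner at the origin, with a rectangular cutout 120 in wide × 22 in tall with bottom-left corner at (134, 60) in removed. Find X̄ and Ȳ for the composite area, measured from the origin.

X̄ = 146.17 in, Ȳ = 53.61 in

plate: A = 300 × 110 = 33000.00, centroid at (150.00, 55.00).
hole: A = −(120 × 22) = -2640.00, centroid at (194.00, 71.00).
ΣA = 30360.00 in², ΣAX̄ = 4437840.00 in³, ΣAȲ = 1627560.00 in³.
X̄ = 4437840.00/30360.00 = 146.17 in; Ȳ = 1627560.00/30360.00 = 53.61 in.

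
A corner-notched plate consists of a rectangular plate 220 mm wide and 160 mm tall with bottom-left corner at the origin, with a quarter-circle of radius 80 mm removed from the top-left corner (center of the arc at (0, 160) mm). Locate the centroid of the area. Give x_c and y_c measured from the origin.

plate: A = 220 × 160 = 35200.00, centroid at (110.00, 80.00).
removed quarter-circle: A = −¼π·80² = -5026.55, centroid at (33.95, 126.05).
ΣA = 30173.45 mm²
ΣAx_c = (35200.00)(110.00) + (-5026.55)(33.95) = 3701333.33 mm³
ΣAy_c = (35200.00)(80.00) + (-5026.55)(126.05) = 2182418.95 mm³
x_c = 3701333.33 / 30173.45 = 122.67 mm
y_c = 2182418.95 / 30173.45 = 72.33 mm

x_c = 122.67 mm, y_c = 72.33 mm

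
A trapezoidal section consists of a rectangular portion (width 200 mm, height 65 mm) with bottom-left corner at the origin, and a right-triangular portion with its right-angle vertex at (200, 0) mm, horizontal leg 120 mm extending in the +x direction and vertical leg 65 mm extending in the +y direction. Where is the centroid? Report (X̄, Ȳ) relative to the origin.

rectangular portion: A = 200 × 65 = 13000.00, centroid at (100.00, 32.50).
triangular portion: A = ½·120·65 = 3900.00, centroid at (240.00, 21.67).
ΣA = 16900.00 mm², ΣAX̄ = 2236000.00 mm³, ΣAȲ = 507000.00 mm³.
X̄ = 2236000.00/16900.00 = 132.31 mm; Ȳ = 507000.00/16900.00 = 30.00 mm.

X̄ = 132.31 mm, Ȳ = 30.00 mm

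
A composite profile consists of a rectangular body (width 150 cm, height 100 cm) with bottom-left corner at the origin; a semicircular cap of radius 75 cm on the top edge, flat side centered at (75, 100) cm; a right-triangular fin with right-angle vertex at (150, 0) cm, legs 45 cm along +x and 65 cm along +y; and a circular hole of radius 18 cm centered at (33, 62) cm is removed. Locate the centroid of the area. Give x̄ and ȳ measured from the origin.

x̄ = 82.18 cm, ȳ = 77.57 cm

rectangular body: A = 150 × 100 = 15000.00, centroid at (75.00, 50.00).
semicircular top: A = ½π·75² = 8835.73, centroid at (75.00, 131.83).
triangular fin: A = ½·45·65 = 1462.50, centroid at (165.00, 21.67).
hole: A = −π·18² = -1017.88, centroid at (33.00, 62.00).
ΣA = 24280.35 cm²
ΣAx̄ = (15000.00)(75.00) + (8835.73)(75.00) + (1462.50)(165.00) + (-1017.88)(33.00) = 1995402.29 cm³
ΣAȳ = (15000.00)(50.00) + (8835.73)(131.83) + (1462.50)(21.67) + (-1017.88)(62.00) = 1883402.12 cm³
x̄ = 1995402.29 / 24280.35 = 82.18 cm
ȳ = 1883402.12 / 24280.35 = 77.57 cm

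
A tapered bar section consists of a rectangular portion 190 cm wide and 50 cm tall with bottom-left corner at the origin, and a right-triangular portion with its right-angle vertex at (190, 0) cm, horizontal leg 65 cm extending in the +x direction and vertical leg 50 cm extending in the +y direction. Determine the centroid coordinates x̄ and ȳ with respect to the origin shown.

Part | A | x̄ᵢ | ȳᵢ | A·x̄ᵢ | A·ȳᵢ
rectangular portion | 9500.00 | 95.00 | 25.00 | 902500.00 | 237500.00
triangular portion | 1625.00 | 211.67 | 16.67 | 343958.33 | 27083.33
Σ | 11125.00 |  |  | 1246458.33 | 264583.33
x̄ = 1246458.33 / 11125.00 = 112.04 cm
ȳ = 264583.33 / 11125.00 = 23.78 cm

x̄ = 112.04 cm, ȳ = 23.78 cm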